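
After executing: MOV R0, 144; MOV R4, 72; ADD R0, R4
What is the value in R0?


Register state trace:
  MOV R0, 144  → R0 = 144
  MOV R4, 72  → R4 = 72
  ADD R0, R4  → R0 = 144 + 72 = 216
Final: R0 = 216

216


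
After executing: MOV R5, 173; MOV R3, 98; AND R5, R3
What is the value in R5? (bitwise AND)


Register state trace:
  MOV R5, 173  → R5 = 173 (0b10101101)
  MOV R3, 98  → R3 = 98 (0b01100010)
  AND R5, R3  → R5 = 173 AND 98 = 32 (0b00100000)
Final: R5 = 32

32


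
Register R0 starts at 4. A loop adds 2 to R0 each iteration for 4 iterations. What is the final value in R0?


Starting value: R0 = 4
  Iter 1: R0 = 4 + 2 = 6
  Iter 2: R0 = 6 + 2 = 8
  Iter 3: R0 = 8 + 2 = 10
  Iter 4: R0 = 10 + 2 = 12
Final: R0 = 12

12


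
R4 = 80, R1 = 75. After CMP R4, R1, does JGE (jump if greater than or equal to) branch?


Trace:
  R4 = 80, R1 = 75
  CMP R4, R1  → compares 80 vs 75
  JGE checks: is 80 greater than or equal to 75?
  80 > 75, so condition is true
Branch taken: Yes

Yes


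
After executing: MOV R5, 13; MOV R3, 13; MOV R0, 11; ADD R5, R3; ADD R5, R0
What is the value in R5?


Register state trace:
  MOV R5, 13  → R5 = 13
  MOV R3, 13  → R3 = 13
  MOV R0, 11  → R0 = 11
  ADD R5, R3  → R5 = 13 + 13 = 26
  ADD R5, R0  → R5 = 26 + 11 = 37
Final: R5 = 37

37


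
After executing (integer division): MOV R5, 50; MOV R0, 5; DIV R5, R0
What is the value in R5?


Register state trace:
  MOV R5, 50  → R5 = 50
  MOV R0, 5  → R0 = 5
  DIV R5, R0  → R5 = 50 // 5 = 10
Final: R5 = 10

10


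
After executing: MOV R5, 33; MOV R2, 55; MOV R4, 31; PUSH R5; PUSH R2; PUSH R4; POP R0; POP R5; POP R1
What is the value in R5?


Stack trace (top is rightmost):
  MOV R5, 33  → R5 = 33
  MOV R2, 55  → R2 = 55
  MOV R4, 31  → R4 = 31
  PUSH R5  → stack: [33]
  PUSH R2  → stack: [33, 55]
  PUSH R4  → stack: [33, 55, 31]
  POP R0  → R0 = 31, stack: [33, 55]
  POP R5  → R5 = 55, stack: [33]
  POP R1  → R1 = 33, stack: []
Final: R5 = 55

55


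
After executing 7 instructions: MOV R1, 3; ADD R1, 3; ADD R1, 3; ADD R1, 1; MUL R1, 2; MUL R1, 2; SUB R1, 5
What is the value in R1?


Register state trace:
  MOV R1, 3  → R1 = 3
  ADD R1, 3  → R1 = 3 + 3 = 6
  ADD R1, 3  → R1 = 6 + 3 = 9
  ADD R1, 1  → R1 = 9 + 1 = 10
  MUL R1, 2  → R1 = 10 * 2 = 20
  MUL R1, 2  → R1 = 20 * 2 = 40
  SUB R1, 5  → R1 = 40 - 5 = 35
Final: R1 = 35

35


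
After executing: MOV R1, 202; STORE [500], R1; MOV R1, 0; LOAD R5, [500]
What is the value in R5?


Register and memory trace:
  MOV R1, 202  → R1 = 202
  STORE [500], R1  → mem[500] = 202
  MOV R1, 0  → R1 = 0
  LOAD R5, [500]  → R5 = mem[500] = 202
Final: R5 = 202

202


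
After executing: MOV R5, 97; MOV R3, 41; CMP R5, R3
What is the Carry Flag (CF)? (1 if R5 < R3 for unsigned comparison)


Register state trace:
  MOV R5, 97  → R5 = 97
  MOV R3, 41  → R3 = 41
  CMP R5, R3  → unsigned 97 - 41: no borrow
  97 >= 41, so CF = 0
CF = 0

0


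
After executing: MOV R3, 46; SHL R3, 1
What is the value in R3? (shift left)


Register state trace:
  MOV R3, 46  → R3 = 46
  SHL R3, 1  → R3 = 46 << 1 = 46 * 2^1 = 92
Final: R3 = 92

92


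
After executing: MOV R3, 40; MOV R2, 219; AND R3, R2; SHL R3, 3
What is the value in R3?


Register state trace:
  MOV R3, 40  → R3 = 40 (0b00101000)
  MOV R2, 219  → R2 = 219 (0b11011011)
  AND R3, R2  → R3 = 40 AND 219 = 8 (0b00001000)
  SHL R3, 3  → R3 = 8 << 3 = 64
Final: R3 = 64

64


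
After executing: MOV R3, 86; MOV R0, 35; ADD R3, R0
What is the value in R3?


Register state trace:
  MOV R3, 86  → R3 = 86
  MOV R0, 35  → R0 = 35
  ADD R3, R0  → R3 = 86 + 35 = 121
Final: R3 = 121

121


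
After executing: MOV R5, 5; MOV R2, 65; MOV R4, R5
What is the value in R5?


Register state trace:
  MOV R5, 5  → R5 = 5
  MOV R2, 65  → R2 = 65
  MOV R4, R5  → R4 = 5
Final: R5 = 5

5


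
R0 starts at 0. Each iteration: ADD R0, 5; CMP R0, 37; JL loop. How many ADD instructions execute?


Loop trace (R0 starts at 0, target 37, step 5):
  ADD #1: R0 = 0 + 5 = 5  → 5 < 37, loop
  ADD #2: R0 = 5 + 5 = 10  → 10 < 37, loop
  ADD #3: R0 = 10 + 5 = 15  → 15 < 37, loop
  ADD #4: R0 = 15 + 5 = 20  → 20 < 37, loop
  ADD #5: R0 = 20 + 5 = 25  → 25 < 37, loop
  ADD #6: R0 = 25 + 5 = 30  → 30 < 37, loop
  ADD #7: R0 = 30 + 5 = 35  → 35 < 37, loop
  ADD #8: R0 = 35 + 5 = 40  → 40 >= 37, exit
Total ADD instructions: 8

8


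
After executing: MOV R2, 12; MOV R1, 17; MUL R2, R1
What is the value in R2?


Register state trace:
  MOV R2, 12  → R2 = 12
  MOV R1, 17  → R1 = 17
  MUL R2, R1  → R2 = 12 * 17 = 204
Final: R2 = 204

204


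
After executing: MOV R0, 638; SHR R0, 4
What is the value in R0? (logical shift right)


Register state trace:
  MOV R0, 638  → R0 = 638
  SHR R0, 4  → R0 = 638 >> 4 = 638 // 2^4 = 39
Final: R0 = 39

39


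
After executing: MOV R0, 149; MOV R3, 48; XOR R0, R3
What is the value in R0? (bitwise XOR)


Register state trace:
  MOV R0, 149  → R0 = 149 (0b10010101)
  MOV R3, 48  → R3 = 48 (0b00110000)
  XOR R0, R3  → R0 = 149 XOR 48 = 165 (0b10100101)
Final: R0 = 165

165


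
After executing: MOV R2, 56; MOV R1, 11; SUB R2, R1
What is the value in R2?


Register state trace:
  MOV R2, 56  → R2 = 56
  MOV R1, 11  → R1 = 11
  SUB R2, R1  → R2 = 56 - 11 = 45
Final: R2 = 45

45


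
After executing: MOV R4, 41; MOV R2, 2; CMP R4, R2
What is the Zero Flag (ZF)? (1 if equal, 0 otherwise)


Register state trace:
  MOV R4, 41  → R4 = 41
  MOV R2, 2  → R2 = 2
  CMP R4, R2  → computes 41 - 2 = 39
  Result is nonzero, so values are not equal
ZF = 0

0


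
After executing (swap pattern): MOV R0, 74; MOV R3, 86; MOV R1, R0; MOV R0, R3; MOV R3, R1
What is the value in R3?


Register state trace (swap pattern):
  MOV R0, 74  → R0 = 74
  MOV R3, 86  → R3 = 86
  MOV R1, R0  → R1 = 74  (save R0)
  MOV R0, R3  → R0 = 86  (R0 gets R3's value)
  MOV R3, R1  → R3 = 74  (R3 gets saved value)
Final: R3 = 74

74


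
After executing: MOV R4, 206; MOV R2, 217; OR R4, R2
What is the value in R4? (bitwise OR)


Register state trace:
  MOV R4, 206  → R4 = 206 (0b11001110)
  MOV R2, 217  → R2 = 217 (0b11011001)
  OR R4, R2   → R4 = 206 OR 217 = 223 (0b11011111)
Final: R4 = 223

223


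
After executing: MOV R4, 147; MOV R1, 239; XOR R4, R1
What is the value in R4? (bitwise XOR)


Register state trace:
  MOV R4, 147  → R4 = 147 (0b10010011)
  MOV R1, 239  → R1 = 239 (0b11101111)
  XOR R4, R1  → R4 = 147 XOR 239 = 124 (0b01111100)
Final: R4 = 124

124


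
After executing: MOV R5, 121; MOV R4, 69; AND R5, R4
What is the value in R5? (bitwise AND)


Register state trace:
  MOV R5, 121  → R5 = 121 (0b01111001)
  MOV R4, 69  → R4 = 69 (0b01000101)
  AND R5, R4  → R5 = 121 AND 69 = 65 (0b01000001)
Final: R5 = 65

65


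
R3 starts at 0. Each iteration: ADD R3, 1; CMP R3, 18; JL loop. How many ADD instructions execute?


Loop trace (R3 starts at 0, target 18, step 1):
  ADD #1: R3 = 0 + 1 = 1  → 1 < 18, loop
  ADD #2: R3 = 1 + 1 = 2  → 2 < 18, loop
  ADD #3: R3 = 2 + 1 = 3  → 3 < 18, loop
  ADD #4: R3 = 3 + 1 = 4  → 4 < 18, loop
  ADD #5: R3 = 4 + 1 = 5  → 5 < 18, loop
  ADD #6: R3 = 5 + 1 = 6  → 6 < 18, loop
  ADD #7: R3 = 6 + 1 = 7  → 7 < 18, loop
  ADD #8: R3 = 7 + 1 = 8  → 8 < 18, loop
  ADD #9: R3 = 8 + 1 = 9  → 9 < 18, loop
  ADD #10: R3 = 9 + 1 = 10  → 10 < 18, loop
  ADD #11: R3 = 10 + 1 = 11  → 11 < 18, loop
  ADD #12: R3 = 11 + 1 = 12  → 12 < 18, loop
  ADD #13: R3 = 12 + 1 = 13  → 13 < 18, loop
  ADD #14: R3 = 13 + 1 = 14  → 14 < 18, loop
  ADD #15: R3 = 14 + 1 = 15  → 15 < 18, loop
  ADD #16: R3 = 15 + 1 = 16  → 16 < 18, loop
  ADD #17: R3 = 16 + 1 = 17  → 17 < 18, loop
  ADD #18: R3 = 17 + 1 = 18  → 18 >= 18, exit
Total ADD instructions: 18

18


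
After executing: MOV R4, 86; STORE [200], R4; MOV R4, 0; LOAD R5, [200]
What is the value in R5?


Register and memory trace:
  MOV R4, 86  → R4 = 86
  STORE [200], R4  → mem[200] = 86
  MOV R4, 0  → R4 = 0
  LOAD R5, [200]  → R5 = mem[200] = 86
Final: R5 = 86

86


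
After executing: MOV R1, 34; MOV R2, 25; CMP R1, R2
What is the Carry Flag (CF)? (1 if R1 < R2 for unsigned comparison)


Register state trace:
  MOV R1, 34  → R1 = 34
  MOV R2, 25  → R2 = 25
  CMP R1, R2  → unsigned 34 - 25: no borrow
  34 >= 25, so CF = 0
CF = 0

0


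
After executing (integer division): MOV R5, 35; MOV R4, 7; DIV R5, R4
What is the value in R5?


Register state trace:
  MOV R5, 35  → R5 = 35
  MOV R4, 7  → R4 = 7
  DIV R5, R4  → R5 = 35 // 7 = 5
Final: R5 = 5

5


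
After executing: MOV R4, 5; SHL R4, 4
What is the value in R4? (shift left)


Register state trace:
  MOV R4, 5  → R4 = 5
  SHL R4, 4  → R4 = 5 << 4 = 5 * 2^4 = 80
Final: R4 = 80

80


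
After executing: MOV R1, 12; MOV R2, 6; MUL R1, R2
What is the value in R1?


Register state trace:
  MOV R1, 12  → R1 = 12
  MOV R2, 6  → R2 = 6
  MUL R1, R2  → R1 = 12 * 6 = 72
Final: R1 = 72

72


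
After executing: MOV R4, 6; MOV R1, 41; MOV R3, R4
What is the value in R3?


Register state trace:
  MOV R4, 6  → R4 = 6
  MOV R1, 41  → R1 = 41
  MOV R3, R4  → R3 = 6
Final: R3 = 6

6


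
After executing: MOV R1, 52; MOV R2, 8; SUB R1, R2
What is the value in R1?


Register state trace:
  MOV R1, 52  → R1 = 52
  MOV R2, 8  → R2 = 8
  SUB R1, R2  → R1 = 52 - 8 = 44
Final: R1 = 44

44


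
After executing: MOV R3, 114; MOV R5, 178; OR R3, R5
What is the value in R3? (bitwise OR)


Register state trace:
  MOV R3, 114  → R3 = 114 (0b01110010)
  MOV R5, 178  → R5 = 178 (0b10110010)
  OR R3, R5   → R3 = 114 OR 178 = 242 (0b11110010)
Final: R3 = 242

242


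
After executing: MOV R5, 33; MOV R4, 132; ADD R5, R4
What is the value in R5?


Register state trace:
  MOV R5, 33  → R5 = 33
  MOV R4, 132  → R4 = 132
  ADD R5, R4  → R5 = 33 + 132 = 165
Final: R5 = 165

165


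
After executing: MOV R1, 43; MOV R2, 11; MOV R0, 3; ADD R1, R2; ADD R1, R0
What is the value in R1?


Register state trace:
  MOV R1, 43  → R1 = 43
  MOV R2, 11  → R2 = 11
  MOV R0, 3  → R0 = 3
  ADD R1, R2  → R1 = 43 + 11 = 54
  ADD R1, R0  → R1 = 54 + 3 = 57
Final: R1 = 57

57


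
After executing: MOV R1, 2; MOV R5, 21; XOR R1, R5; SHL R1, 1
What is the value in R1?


Register state trace:
  MOV R1, 2  → R1 = 2 (0b00000010)
  MOV R5, 21  → R5 = 21 (0b00010101)
  XOR R1, R5  → R1 = 2 XOR 21 = 23 (0b00010111)
  SHL R1, 1  → R1 = 23 << 1 = 46
Final: R1 = 46

46


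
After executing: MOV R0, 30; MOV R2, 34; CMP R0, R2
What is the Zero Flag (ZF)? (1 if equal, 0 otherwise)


Register state trace:
  MOV R0, 30  → R0 = 30
  MOV R2, 34  → R2 = 34
  CMP R0, R2  → computes 30 - 34 = -4
  Result is nonzero, so values are not equal
ZF = 0

0


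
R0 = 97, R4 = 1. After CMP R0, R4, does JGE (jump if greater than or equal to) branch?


Trace:
  R0 = 97, R4 = 1
  CMP R0, R4  → compares 97 vs 1
  JGE checks: is 97 greater than or equal to 1?
  97 > 1, so condition is true
Branch taken: Yes

Yes


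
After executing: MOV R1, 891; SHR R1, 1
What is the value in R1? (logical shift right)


Register state trace:
  MOV R1, 891  → R1 = 891
  SHR R1, 1  → R1 = 891 >> 1 = 891 // 2^1 = 445
Final: R1 = 445

445


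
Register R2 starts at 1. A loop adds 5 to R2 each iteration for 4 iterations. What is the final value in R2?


Starting value: R2 = 1
  Iter 1: R2 = 1 + 5 = 6
  Iter 2: R2 = 6 + 5 = 11
  Iter 3: R2 = 11 + 5 = 16
  Iter 4: R2 = 16 + 5 = 21
Final: R2 = 21

21


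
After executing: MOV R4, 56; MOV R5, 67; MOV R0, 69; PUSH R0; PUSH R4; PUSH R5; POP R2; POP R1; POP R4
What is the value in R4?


Stack trace (top is rightmost):
  MOV R4, 56  → R4 = 56
  MOV R5, 67  → R5 = 67
  MOV R0, 69  → R0 = 69
  PUSH R0  → stack: [69]
  PUSH R4  → stack: [69, 56]
  PUSH R5  → stack: [69, 56, 67]
  POP R2  → R2 = 67, stack: [69, 56]
  POP R1  → R1 = 56, stack: [69]
  POP R4  → R4 = 69, stack: []
Final: R4 = 69

69


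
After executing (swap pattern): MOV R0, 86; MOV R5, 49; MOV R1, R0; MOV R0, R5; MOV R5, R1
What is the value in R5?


Register state trace (swap pattern):
  MOV R0, 86  → R0 = 86
  MOV R5, 49  → R5 = 49
  MOV R1, R0  → R1 = 86  (save R0)
  MOV R0, R5  → R0 = 49  (R0 gets R5's value)
  MOV R5, R1  → R5 = 86  (R5 gets saved value)
Final: R5 = 86

86


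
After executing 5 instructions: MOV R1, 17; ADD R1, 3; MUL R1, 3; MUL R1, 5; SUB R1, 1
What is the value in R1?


Register state trace:
  MOV R1, 17  → R1 = 17
  ADD R1, 3  → R1 = 17 + 3 = 20
  MUL R1, 3  → R1 = 20 * 3 = 60
  MUL R1, 5  → R1 = 60 * 5 = 300
  SUB R1, 1  → R1 = 300 - 1 = 299
Final: R1 = 299

299


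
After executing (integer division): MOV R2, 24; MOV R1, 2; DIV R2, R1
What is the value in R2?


Register state trace:
  MOV R2, 24  → R2 = 24
  MOV R1, 2  → R1 = 2
  DIV R2, R1  → R2 = 24 // 2 = 12
Final: R2 = 12

12


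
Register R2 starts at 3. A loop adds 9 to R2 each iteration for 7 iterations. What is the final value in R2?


Starting value: R2 = 3
  Iter 1: R2 = 3 + 9 = 12
  Iter 2: R2 = 12 + 9 = 21
  Iter 3: R2 = 21 + 9 = 30
  Iter 4: R2 = 30 + 9 = 39
  Iter 5: R2 = 39 + 9 = 48
  Iter 6: R2 = 48 + 9 = 57
  Iter 7: R2 = 57 + 9 = 66
Final: R2 = 66

66


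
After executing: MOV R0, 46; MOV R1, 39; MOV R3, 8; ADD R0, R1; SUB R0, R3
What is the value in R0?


Register state trace:
  MOV R0, 46  → R0 = 46
  MOV R1, 39  → R1 = 39
  MOV R3, 8  → R3 = 8
  ADD R0, R1  → R0 = 46 + 39 = 85
  SUB R0, R3  → R0 = 85 - 8 = 77
Final: R0 = 77

77


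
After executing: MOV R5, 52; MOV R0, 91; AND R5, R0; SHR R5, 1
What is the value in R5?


Register state trace:
  MOV R5, 52  → R5 = 52 (0b00110100)
  MOV R0, 91  → R0 = 91 (0b01011011)
  AND R5, R0  → R5 = 52 AND 91 = 16 (0b00010000)
  SHR R5, 1  → R5 = 16 >> 1 = 8
Final: R5 = 8

8


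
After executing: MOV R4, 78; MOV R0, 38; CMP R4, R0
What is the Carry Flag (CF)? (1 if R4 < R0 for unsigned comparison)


Register state trace:
  MOV R4, 78  → R4 = 78
  MOV R0, 38  → R0 = 38
  CMP R4, R0  → unsigned 78 - 38: no borrow
  78 >= 38, so CF = 0
CF = 0

0


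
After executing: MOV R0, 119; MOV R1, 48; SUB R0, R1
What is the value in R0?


Register state trace:
  MOV R0, 119  → R0 = 119
  MOV R1, 48  → R1 = 48
  SUB R0, R1  → R0 = 119 - 48 = 71
Final: R0 = 71

71


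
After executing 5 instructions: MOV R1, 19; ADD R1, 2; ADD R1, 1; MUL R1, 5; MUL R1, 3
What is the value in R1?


Register state trace:
  MOV R1, 19  → R1 = 19
  ADD R1, 2  → R1 = 19 + 2 = 21
  ADD R1, 1  → R1 = 21 + 1 = 22
  MUL R1, 5  → R1 = 22 * 5 = 110
  MUL R1, 3  → R1 = 110 * 3 = 330
Final: R1 = 330

330


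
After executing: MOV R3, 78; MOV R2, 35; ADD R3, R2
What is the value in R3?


Register state trace:
  MOV R3, 78  → R3 = 78
  MOV R2, 35  → R2 = 35
  ADD R3, R2  → R3 = 78 + 35 = 113
Final: R3 = 113

113


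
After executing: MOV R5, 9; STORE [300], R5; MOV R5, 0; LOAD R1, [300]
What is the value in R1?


Register and memory trace:
  MOV R5, 9  → R5 = 9
  STORE [300], R5  → mem[300] = 9
  MOV R5, 0  → R5 = 0
  LOAD R1, [300]  → R1 = mem[300] = 9
Final: R1 = 9

9


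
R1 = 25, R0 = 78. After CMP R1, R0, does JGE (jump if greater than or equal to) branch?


Trace:
  R1 = 25, R0 = 78
  CMP R1, R0  → compares 25 vs 78
  JGE checks: is 25 greater than or equal to 78?
  25 < 78, so condition is false
Branch taken: No

No


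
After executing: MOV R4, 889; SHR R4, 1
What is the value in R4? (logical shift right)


Register state trace:
  MOV R4, 889  → R4 = 889
  SHR R4, 1  → R4 = 889 >> 1 = 889 // 2^1 = 444
Final: R4 = 444

444


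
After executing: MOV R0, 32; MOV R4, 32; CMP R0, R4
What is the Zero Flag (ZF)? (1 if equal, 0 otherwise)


Register state trace:
  MOV R0, 32  → R0 = 32
  MOV R4, 32  → R4 = 32
  CMP R0, R4  → computes 32 - 32 = 0
  Result is zero, so values are equal
ZF = 1

1


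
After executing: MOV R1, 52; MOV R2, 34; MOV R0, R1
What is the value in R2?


Register state trace:
  MOV R1, 52  → R1 = 52
  MOV R2, 34  → R2 = 34
  MOV R0, R1  → R0 = 52
Final: R2 = 34

34


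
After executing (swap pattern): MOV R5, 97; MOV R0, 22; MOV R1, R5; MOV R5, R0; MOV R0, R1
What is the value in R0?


Register state trace (swap pattern):
  MOV R5, 97  → R5 = 97
  MOV R0, 22  → R0 = 22
  MOV R1, R5  → R1 = 97  (save R5)
  MOV R5, R0  → R5 = 22  (R5 gets R0's value)
  MOV R0, R1  → R0 = 97  (R0 gets saved value)
Final: R0 = 97

97


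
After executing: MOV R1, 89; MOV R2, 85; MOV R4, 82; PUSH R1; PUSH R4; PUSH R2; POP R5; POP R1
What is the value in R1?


Stack trace (top is rightmost):
  MOV R1, 89  → R1 = 89
  MOV R2, 85  → R2 = 85
  MOV R4, 82  → R4 = 82
  PUSH R1  → stack: [89]
  PUSH R4  → stack: [89, 82]
  PUSH R2  → stack: [89, 82, 85]
  POP R5  → R5 = 85, stack: [89, 82]
  POP R1  → R1 = 82, stack: [89]
Final: R1 = 82

82


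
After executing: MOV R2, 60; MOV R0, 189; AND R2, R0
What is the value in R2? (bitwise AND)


Register state trace:
  MOV R2, 60  → R2 = 60 (0b00111100)
  MOV R0, 189  → R0 = 189 (0b10111101)
  AND R2, R0  → R2 = 60 AND 189 = 60 (0b00111100)
Final: R2 = 60

60


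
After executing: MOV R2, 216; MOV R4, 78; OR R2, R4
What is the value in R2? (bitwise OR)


Register state trace:
  MOV R2, 216  → R2 = 216 (0b11011000)
  MOV R4, 78  → R4 = 78 (0b01001110)
  OR R2, R4   → R2 = 216 OR 78 = 222 (0b11011110)
Final: R2 = 222

222


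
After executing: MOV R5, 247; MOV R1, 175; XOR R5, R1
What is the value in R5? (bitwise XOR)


Register state trace:
  MOV R5, 247  → R5 = 247 (0b11110111)
  MOV R1, 175  → R1 = 175 (0b10101111)
  XOR R5, R1  → R5 = 247 XOR 175 = 88 (0b01011000)
Final: R5 = 88

88


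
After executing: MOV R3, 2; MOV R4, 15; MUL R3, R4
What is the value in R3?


Register state trace:
  MOV R3, 2  → R3 = 2
  MOV R4, 15  → R4 = 15
  MUL R3, R4  → R3 = 2 * 15 = 30
Final: R3 = 30

30


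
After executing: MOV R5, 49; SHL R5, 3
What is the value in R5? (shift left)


Register state trace:
  MOV R5, 49  → R5 = 49
  SHL R5, 3  → R5 = 49 << 3 = 49 * 2^3 = 392
Final: R5 = 392

392


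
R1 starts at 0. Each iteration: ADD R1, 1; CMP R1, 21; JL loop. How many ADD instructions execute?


Loop trace (R1 starts at 0, target 21, step 1):
  ADD #1: R1 = 0 + 1 = 1  → 1 < 21, loop
  ADD #2: R1 = 1 + 1 = 2  → 2 < 21, loop
  ADD #3: R1 = 2 + 1 = 3  → 3 < 21, loop
  ADD #4: R1 = 3 + 1 = 4  → 4 < 21, loop
  ADD #5: R1 = 4 + 1 = 5  → 5 < 21, loop
  ADD #6: R1 = 5 + 1 = 6  → 6 < 21, loop
  ADD #7: R1 = 6 + 1 = 7  → 7 < 21, loop
  ADD #8: R1 = 7 + 1 = 8  → 8 < 21, loop
  ADD #9: R1 = 8 + 1 = 9  → 9 < 21, loop
  ADD #10: R1 = 9 + 1 = 10  → 10 < 21, loop
  ADD #11: R1 = 10 + 1 = 11  → 11 < 21, loop
  ADD #12: R1 = 11 + 1 = 12  → 12 < 21, loop
  ADD #13: R1 = 12 + 1 = 13  → 13 < 21, loop
  ADD #14: R1 = 13 + 1 = 14  → 14 < 21, loop
  ADD #15: R1 = 14 + 1 = 15  → 15 < 21, loop
  ADD #16: R1 = 15 + 1 = 16  → 16 < 21, loop
  ADD #17: R1 = 16 + 1 = 17  → 17 < 21, loop
  ADD #18: R1 = 17 + 1 = 18  → 18 < 21, loop
  ADD #19: R1 = 18 + 1 = 19  → 19 < 21, loop
  ADD #20: R1 = 19 + 1 = 20  → 20 < 21, loop
  ADD #21: R1 = 20 + 1 = 21  → 21 >= 21, exit
Total ADD instructions: 21

21


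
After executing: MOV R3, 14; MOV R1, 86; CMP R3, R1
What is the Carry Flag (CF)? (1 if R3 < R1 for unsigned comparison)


Register state trace:
  MOV R3, 14  → R3 = 14
  MOV R1, 86  → R1 = 86
  CMP R3, R1  → unsigned 14 - 86: borrow occurs
  14 < 86, so CF = 1
CF = 1

1


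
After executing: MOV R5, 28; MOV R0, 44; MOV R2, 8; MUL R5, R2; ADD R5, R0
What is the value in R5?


Register state trace:
  MOV R5, 28  → R5 = 28
  MOV R0, 44  → R0 = 44
  MOV R2, 8  → R2 = 8
  MUL R5, R2  → R5 = 28 * 8 = 224
  ADD R5, R0  → R5 = 224 + 44 = 268
Final: R5 = 268

268


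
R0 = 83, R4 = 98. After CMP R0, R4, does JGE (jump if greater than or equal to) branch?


Trace:
  R0 = 83, R4 = 98
  CMP R0, R4  → compares 83 vs 98
  JGE checks: is 83 greater than or equal to 98?
  83 < 98, so condition is false
Branch taken: No

No


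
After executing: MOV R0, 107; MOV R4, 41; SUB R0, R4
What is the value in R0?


Register state trace:
  MOV R0, 107  → R0 = 107
  MOV R4, 41  → R4 = 41
  SUB R0, R4  → R0 = 107 - 41 = 66
Final: R0 = 66

66


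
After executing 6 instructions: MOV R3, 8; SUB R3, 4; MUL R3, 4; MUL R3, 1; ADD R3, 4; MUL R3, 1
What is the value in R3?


Register state trace:
  MOV R3, 8  → R3 = 8
  SUB R3, 4  → R3 = 8 - 4 = 4
  MUL R3, 4  → R3 = 4 * 4 = 16
  MUL R3, 1  → R3 = 16 * 1 = 16
  ADD R3, 4  → R3 = 16 + 4 = 20
  MUL R3, 1  → R3 = 20 * 1 = 20
Final: R3 = 20

20


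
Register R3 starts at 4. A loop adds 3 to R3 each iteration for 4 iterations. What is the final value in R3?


Starting value: R3 = 4
  Iter 1: R3 = 4 + 3 = 7
  Iter 2: R3 = 7 + 3 = 10
  Iter 3: R3 = 10 + 3 = 13
  Iter 4: R3 = 13 + 3 = 16
Final: R3 = 16

16


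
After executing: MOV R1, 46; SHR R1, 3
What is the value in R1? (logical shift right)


Register state trace:
  MOV R1, 46  → R1 = 46
  SHR R1, 3  → R1 = 46 >> 3 = 46 // 2^3 = 5
Final: R1 = 5

5


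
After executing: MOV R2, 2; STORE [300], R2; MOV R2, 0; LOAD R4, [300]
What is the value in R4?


Register and memory trace:
  MOV R2, 2  → R2 = 2
  STORE [300], R2  → mem[300] = 2
  MOV R2, 0  → R2 = 0
  LOAD R4, [300]  → R4 = mem[300] = 2
Final: R4 = 2

2


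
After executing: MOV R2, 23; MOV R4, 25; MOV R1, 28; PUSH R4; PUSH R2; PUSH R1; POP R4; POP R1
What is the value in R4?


Stack trace (top is rightmost):
  MOV R2, 23  → R2 = 23
  MOV R4, 25  → R4 = 25
  MOV R1, 28  → R1 = 28
  PUSH R4  → stack: [25]
  PUSH R2  → stack: [25, 23]
  PUSH R1  → stack: [25, 23, 28]
  POP R4  → R4 = 28, stack: [25, 23]
  POP R1  → R1 = 23, stack: [25]
Final: R4 = 28

28


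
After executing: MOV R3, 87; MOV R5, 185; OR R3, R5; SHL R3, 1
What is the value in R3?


Register state trace:
  MOV R3, 87  → R3 = 87 (0b01010111)
  MOV R5, 185  → R5 = 185 (0b10111001)
  OR R3, R5  → R3 = 87 OR 185 = 255 (0b11111111)
  SHL R3, 1  → R3 = 255 << 1 = 510
Final: R3 = 510

510


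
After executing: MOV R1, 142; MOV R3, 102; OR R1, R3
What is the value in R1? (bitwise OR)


Register state trace:
  MOV R1, 142  → R1 = 142 (0b10001110)
  MOV R3, 102  → R3 = 102 (0b01100110)
  OR R1, R3   → R1 = 142 OR 102 = 238 (0b11101110)
Final: R1 = 238

238


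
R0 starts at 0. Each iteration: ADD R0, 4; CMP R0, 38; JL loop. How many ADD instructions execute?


Loop trace (R0 starts at 0, target 38, step 4):
  ADD #1: R0 = 0 + 4 = 4  → 4 < 38, loop
  ADD #2: R0 = 4 + 4 = 8  → 8 < 38, loop
  ADD #3: R0 = 8 + 4 = 12  → 12 < 38, loop
  ADD #4: R0 = 12 + 4 = 16  → 16 < 38, loop
  ADD #5: R0 = 16 + 4 = 20  → 20 < 38, loop
  ADD #6: R0 = 20 + 4 = 24  → 24 < 38, loop
  ADD #7: R0 = 24 + 4 = 28  → 28 < 38, loop
  ADD #8: R0 = 28 + 4 = 32  → 32 < 38, loop
  ADD #9: R0 = 32 + 4 = 36  → 36 < 38, loop
  ADD #10: R0 = 36 + 4 = 40  → 40 >= 38, exit
Total ADD instructions: 10

10


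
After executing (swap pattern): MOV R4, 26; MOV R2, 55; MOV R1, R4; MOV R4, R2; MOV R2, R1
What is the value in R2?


Register state trace (swap pattern):
  MOV R4, 26  → R4 = 26
  MOV R2, 55  → R2 = 55
  MOV R1, R4  → R1 = 26  (save R4)
  MOV R4, R2  → R4 = 55  (R4 gets R2's value)
  MOV R2, R1  → R2 = 26  (R2 gets saved value)
Final: R2 = 26

26


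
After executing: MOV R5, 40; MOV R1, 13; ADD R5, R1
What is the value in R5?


Register state trace:
  MOV R5, 40  → R5 = 40
  MOV R1, 13  → R1 = 13
  ADD R5, R1  → R5 = 40 + 13 = 53
Final: R5 = 53

53


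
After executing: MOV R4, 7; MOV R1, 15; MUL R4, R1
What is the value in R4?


Register state trace:
  MOV R4, 7  → R4 = 7
  MOV R1, 15  → R1 = 15
  MUL R4, R1  → R4 = 7 * 15 = 105
Final: R4 = 105

105


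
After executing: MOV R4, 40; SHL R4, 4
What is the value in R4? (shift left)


Register state trace:
  MOV R4, 40  → R4 = 40
  SHL R4, 4  → R4 = 40 << 4 = 40 * 2^4 = 640
Final: R4 = 640

640


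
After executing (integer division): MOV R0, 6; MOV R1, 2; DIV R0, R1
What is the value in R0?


Register state trace:
  MOV R0, 6  → R0 = 6
  MOV R1, 2  → R1 = 2
  DIV R0, R1  → R0 = 6 // 2 = 3
Final: R0 = 3

3


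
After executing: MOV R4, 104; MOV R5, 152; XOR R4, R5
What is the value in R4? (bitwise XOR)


Register state trace:
  MOV R4, 104  → R4 = 104 (0b01101000)
  MOV R5, 152  → R5 = 152 (0b10011000)
  XOR R4, R5  → R4 = 104 XOR 152 = 240 (0b11110000)
Final: R4 = 240

240


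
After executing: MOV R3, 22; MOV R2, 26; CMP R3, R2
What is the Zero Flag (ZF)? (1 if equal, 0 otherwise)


Register state trace:
  MOV R3, 22  → R3 = 22
  MOV R2, 26  → R2 = 26
  CMP R3, R2  → computes 22 - 26 = -4
  Result is nonzero, so values are not equal
ZF = 0

0


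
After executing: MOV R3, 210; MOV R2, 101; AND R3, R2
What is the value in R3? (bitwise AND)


Register state trace:
  MOV R3, 210  → R3 = 210 (0b11010010)
  MOV R2, 101  → R2 = 101 (0b01100101)
  AND R3, R2  → R3 = 210 AND 101 = 64 (0b01000000)
Final: R3 = 64

64


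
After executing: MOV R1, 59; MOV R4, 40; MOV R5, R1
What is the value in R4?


Register state trace:
  MOV R1, 59  → R1 = 59
  MOV R4, 40  → R4 = 40
  MOV R5, R1  → R5 = 59
Final: R4 = 40

40


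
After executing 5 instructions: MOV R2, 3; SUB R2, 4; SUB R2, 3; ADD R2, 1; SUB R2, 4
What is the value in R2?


Register state trace:
  MOV R2, 3  → R2 = 3
  SUB R2, 4  → R2 = 3 - 4 = -1
  SUB R2, 3  → R2 = -1 - 3 = -4
  ADD R2, 1  → R2 = -4 + 1 = -3
  SUB R2, 4  → R2 = -3 - 4 = -7
Final: R2 = -7

-7


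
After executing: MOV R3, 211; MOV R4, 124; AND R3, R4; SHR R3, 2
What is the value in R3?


Register state trace:
  MOV R3, 211  → R3 = 211 (0b11010011)
  MOV R4, 124  → R4 = 124 (0b01111100)
  AND R3, R4  → R3 = 211 AND 124 = 80 (0b01010000)
  SHR R3, 2  → R3 = 80 >> 2 = 20
Final: R3 = 20

20


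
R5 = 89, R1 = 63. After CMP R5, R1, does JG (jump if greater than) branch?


Trace:
  R5 = 89, R1 = 63
  CMP R5, R1  → compares 89 vs 63
  JG checks: is 89 greater than 63?
  89 > 63, so condition is true
Branch taken: Yes

Yes


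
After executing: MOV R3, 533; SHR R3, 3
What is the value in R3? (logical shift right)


Register state trace:
  MOV R3, 533  → R3 = 533
  SHR R3, 3  → R3 = 533 >> 3 = 533 // 2^3 = 66
Final: R3 = 66

66


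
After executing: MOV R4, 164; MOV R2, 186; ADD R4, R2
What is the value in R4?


Register state trace:
  MOV R4, 164  → R4 = 164
  MOV R2, 186  → R2 = 186
  ADD R4, R2  → R4 = 164 + 186 = 350
Final: R4 = 350

350


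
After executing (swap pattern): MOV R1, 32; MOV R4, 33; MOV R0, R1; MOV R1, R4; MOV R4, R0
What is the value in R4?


Register state trace (swap pattern):
  MOV R1, 32  → R1 = 32
  MOV R4, 33  → R4 = 33
  MOV R0, R1  → R0 = 32  (save R1)
  MOV R1, R4  → R1 = 33  (R1 gets R4's value)
  MOV R4, R0  → R4 = 32  (R4 gets saved value)
Final: R4 = 32

32


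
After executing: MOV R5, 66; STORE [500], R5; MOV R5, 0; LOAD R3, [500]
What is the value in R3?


Register and memory trace:
  MOV R5, 66  → R5 = 66
  STORE [500], R5  → mem[500] = 66
  MOV R5, 0  → R5 = 0
  LOAD R3, [500]  → R3 = mem[500] = 66
Final: R3 = 66

66


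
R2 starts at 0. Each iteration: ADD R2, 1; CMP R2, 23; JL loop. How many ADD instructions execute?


Loop trace (R2 starts at 0, target 23, step 1):
  ADD #1: R2 = 0 + 1 = 1  → 1 < 23, loop
  ADD #2: R2 = 1 + 1 = 2  → 2 < 23, loop
  ADD #3: R2 = 2 + 1 = 3  → 3 < 23, loop
  ADD #4: R2 = 3 + 1 = 4  → 4 < 23, loop
  ADD #5: R2 = 4 + 1 = 5  → 5 < 23, loop
  ADD #6: R2 = 5 + 1 = 6  → 6 < 23, loop
  ADD #7: R2 = 6 + 1 = 7  → 7 < 23, loop
  ADD #8: R2 = 7 + 1 = 8  → 8 < 23, loop
  ADD #9: R2 = 8 + 1 = 9  → 9 < 23, loop
  ADD #10: R2 = 9 + 1 = 10  → 10 < 23, loop
  ADD #11: R2 = 10 + 1 = 11  → 11 < 23, loop
  ADD #12: R2 = 11 + 1 = 12  → 12 < 23, loop
  ADD #13: R2 = 12 + 1 = 13  → 13 < 23, loop
  ADD #14: R2 = 13 + 1 = 14  → 14 < 23, loop
  ADD #15: R2 = 14 + 1 = 15  → 15 < 23, loop
  ADD #16: R2 = 15 + 1 = 16  → 16 < 23, loop
  ADD #17: R2 = 16 + 1 = 17  → 17 < 23, loop
  ADD #18: R2 = 17 + 1 = 18  → 18 < 23, loop
  ADD #19: R2 = 18 + 1 = 19  → 19 < 23, loop
  ADD #20: R2 = 19 + 1 = 20  → 20 < 23, loop
  ADD #21: R2 = 20 + 1 = 21  → 21 < 23, loop
  ADD #22: R2 = 21 + 1 = 22  → 22 < 23, loop
  ADD #23: R2 = 22 + 1 = 23  → 23 >= 23, exit
Total ADD instructions: 23

23


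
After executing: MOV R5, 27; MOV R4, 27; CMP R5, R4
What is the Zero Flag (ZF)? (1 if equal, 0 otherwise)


Register state trace:
  MOV R5, 27  → R5 = 27
  MOV R4, 27  → R4 = 27
  CMP R5, R4  → computes 27 - 27 = 0
  Result is zero, so values are equal
ZF = 1

1


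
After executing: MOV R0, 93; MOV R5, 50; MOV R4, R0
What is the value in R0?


Register state trace:
  MOV R0, 93  → R0 = 93
  MOV R5, 50  → R5 = 50
  MOV R4, R0  → R4 = 93
Final: R0 = 93

93


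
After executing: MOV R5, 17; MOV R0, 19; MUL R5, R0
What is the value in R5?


Register state trace:
  MOV R5, 17  → R5 = 17
  MOV R0, 19  → R0 = 19
  MUL R5, R0  → R5 = 17 * 19 = 323
Final: R5 = 323

323


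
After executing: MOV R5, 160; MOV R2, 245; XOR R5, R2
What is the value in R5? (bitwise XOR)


Register state trace:
  MOV R5, 160  → R5 = 160 (0b10100000)
  MOV R2, 245  → R2 = 245 (0b11110101)
  XOR R5, R2  → R5 = 160 XOR 245 = 85 (0b01010101)
Final: R5 = 85

85


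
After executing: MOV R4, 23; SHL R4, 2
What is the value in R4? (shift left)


Register state trace:
  MOV R4, 23  → R4 = 23
  SHL R4, 2  → R4 = 23 << 2 = 23 * 2^2 = 92
Final: R4 = 92

92


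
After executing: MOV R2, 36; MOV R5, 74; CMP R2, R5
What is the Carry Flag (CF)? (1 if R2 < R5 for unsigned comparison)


Register state trace:
  MOV R2, 36  → R2 = 36
  MOV R5, 74  → R5 = 74
  CMP R2, R5  → unsigned 36 - 74: borrow occurs
  36 < 74, so CF = 1
CF = 1

1


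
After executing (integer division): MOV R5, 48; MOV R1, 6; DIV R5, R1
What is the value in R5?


Register state trace:
  MOV R5, 48  → R5 = 48
  MOV R1, 6  → R1 = 6
  DIV R5, R1  → R5 = 48 // 6 = 8
Final: R5 = 8

8


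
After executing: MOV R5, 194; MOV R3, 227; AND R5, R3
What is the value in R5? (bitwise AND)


Register state trace:
  MOV R5, 194  → R5 = 194 (0b11000010)
  MOV R3, 227  → R3 = 227 (0b11100011)
  AND R5, R3  → R5 = 194 AND 227 = 194 (0b11000010)
Final: R5 = 194

194


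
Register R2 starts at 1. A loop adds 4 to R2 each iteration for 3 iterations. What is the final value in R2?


Starting value: R2 = 1
  Iter 1: R2 = 1 + 4 = 5
  Iter 2: R2 = 5 + 4 = 9
  Iter 3: R2 = 9 + 4 = 13
Final: R2 = 13

13


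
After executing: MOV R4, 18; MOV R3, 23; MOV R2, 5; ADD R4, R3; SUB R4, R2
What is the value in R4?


Register state trace:
  MOV R4, 18  → R4 = 18
  MOV R3, 23  → R3 = 23
  MOV R2, 5  → R2 = 5
  ADD R4, R3  → R4 = 18 + 23 = 41
  SUB R4, R2  → R4 = 41 - 5 = 36
Final: R4 = 36

36


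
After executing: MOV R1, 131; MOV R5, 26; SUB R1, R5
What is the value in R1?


Register state trace:
  MOV R1, 131  → R1 = 131
  MOV R5, 26  → R5 = 26
  SUB R1, R5  → R1 = 131 - 26 = 105
Final: R1 = 105

105


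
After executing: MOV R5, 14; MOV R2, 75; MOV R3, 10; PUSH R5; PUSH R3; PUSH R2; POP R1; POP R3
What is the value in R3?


Stack trace (top is rightmost):
  MOV R5, 14  → R5 = 14
  MOV R2, 75  → R2 = 75
  MOV R3, 10  → R3 = 10
  PUSH R5  → stack: [14]
  PUSH R3  → stack: [14, 10]
  PUSH R2  → stack: [14, 10, 75]
  POP R1  → R1 = 75, stack: [14, 10]
  POP R3  → R3 = 10, stack: [14]
Final: R3 = 10

10


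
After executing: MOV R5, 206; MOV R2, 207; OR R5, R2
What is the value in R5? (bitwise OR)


Register state trace:
  MOV R5, 206  → R5 = 206 (0b11001110)
  MOV R2, 207  → R2 = 207 (0b11001111)
  OR R5, R2   → R5 = 206 OR 207 = 207 (0b11001111)
Final: R5 = 207

207


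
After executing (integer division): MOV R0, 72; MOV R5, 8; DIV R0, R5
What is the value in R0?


Register state trace:
  MOV R0, 72  → R0 = 72
  MOV R5, 8  → R5 = 8
  DIV R0, R5  → R0 = 72 // 8 = 9
Final: R0 = 9

9


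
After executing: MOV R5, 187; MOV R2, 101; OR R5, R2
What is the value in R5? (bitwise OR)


Register state trace:
  MOV R5, 187  → R5 = 187 (0b10111011)
  MOV R2, 101  → R2 = 101 (0b01100101)
  OR R5, R2   → R5 = 187 OR 101 = 255 (0b11111111)
Final: R5 = 255

255


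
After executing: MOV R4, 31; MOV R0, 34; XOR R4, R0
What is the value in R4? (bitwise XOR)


Register state trace:
  MOV R4, 31  → R4 = 31 (0b00011111)
  MOV R0, 34  → R0 = 34 (0b00100010)
  XOR R4, R0  → R4 = 31 XOR 34 = 61 (0b00111101)
Final: R4 = 61

61


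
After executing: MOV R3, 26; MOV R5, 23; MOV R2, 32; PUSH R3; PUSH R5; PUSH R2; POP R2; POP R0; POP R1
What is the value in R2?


Stack trace (top is rightmost):
  MOV R3, 26  → R3 = 26
  MOV R5, 23  → R5 = 23
  MOV R2, 32  → R2 = 32
  PUSH R3  → stack: [26]
  PUSH R5  → stack: [26, 23]
  PUSH R2  → stack: [26, 23, 32]
  POP R2  → R2 = 32, stack: [26, 23]
  POP R0  → R0 = 23, stack: [26]
  POP R1  → R1 = 26, stack: []
Final: R2 = 32

32


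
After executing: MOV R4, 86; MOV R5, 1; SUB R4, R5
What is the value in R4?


Register state trace:
  MOV R4, 86  → R4 = 86
  MOV R5, 1  → R5 = 1
  SUB R4, R5  → R4 = 86 - 1 = 85
Final: R4 = 85

85


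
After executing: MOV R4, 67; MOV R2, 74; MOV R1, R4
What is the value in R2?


Register state trace:
  MOV R4, 67  → R4 = 67
  MOV R2, 74  → R2 = 74
  MOV R1, R4  → R1 = 67
Final: R2 = 74

74


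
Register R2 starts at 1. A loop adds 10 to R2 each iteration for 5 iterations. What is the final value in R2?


Starting value: R2 = 1
  Iter 1: R2 = 1 + 10 = 11
  Iter 2: R2 = 11 + 10 = 21
  Iter 3: R2 = 21 + 10 = 31
  Iter 4: R2 = 31 + 10 = 41
  Iter 5: R2 = 41 + 10 = 51
Final: R2 = 51

51


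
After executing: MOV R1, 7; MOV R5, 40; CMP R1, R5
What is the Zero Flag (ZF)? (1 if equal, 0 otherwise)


Register state trace:
  MOV R1, 7  → R1 = 7
  MOV R5, 40  → R5 = 40
  CMP R1, R5  → computes 7 - 40 = -33
  Result is nonzero, so values are not equal
ZF = 0

0


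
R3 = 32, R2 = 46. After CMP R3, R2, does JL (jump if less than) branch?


Trace:
  R3 = 32, R2 = 46
  CMP R3, R2  → compares 32 vs 46
  JL checks: is 32 less than 46?
  32 < 46, so condition is true
Branch taken: Yes

Yes


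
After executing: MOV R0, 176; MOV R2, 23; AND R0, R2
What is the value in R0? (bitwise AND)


Register state trace:
  MOV R0, 176  → R0 = 176 (0b10110000)
  MOV R2, 23  → R2 = 23 (0b00010111)
  AND R0, R2  → R0 = 176 AND 23 = 16 (0b00010000)
Final: R0 = 16

16


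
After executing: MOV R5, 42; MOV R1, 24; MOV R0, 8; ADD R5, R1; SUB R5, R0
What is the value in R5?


Register state trace:
  MOV R5, 42  → R5 = 42
  MOV R1, 24  → R1 = 24
  MOV R0, 8  → R0 = 8
  ADD R5, R1  → R5 = 42 + 24 = 66
  SUB R5, R0  → R5 = 66 - 8 = 58
Final: R5 = 58

58


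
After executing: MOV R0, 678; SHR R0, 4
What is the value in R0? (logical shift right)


Register state trace:
  MOV R0, 678  → R0 = 678
  SHR R0, 4  → R0 = 678 >> 4 = 678 // 2^4 = 42
Final: R0 = 42

42


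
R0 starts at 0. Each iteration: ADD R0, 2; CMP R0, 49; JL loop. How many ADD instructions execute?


Loop trace (R0 starts at 0, target 49, step 2):
  ADD #1: R0 = 0 + 2 = 2  → 2 < 49, loop
  ADD #2: R0 = 2 + 2 = 4  → 4 < 49, loop
  ADD #3: R0 = 4 + 2 = 6  → 6 < 49, loop
  ADD #4: R0 = 6 + 2 = 8  → 8 < 49, loop
  ADD #5: R0 = 8 + 2 = 10  → 10 < 49, loop
  ADD #6: R0 = 10 + 2 = 12  → 12 < 49, loop
  ADD #7: R0 = 12 + 2 = 14  → 14 < 49, loop
  ADD #8: R0 = 14 + 2 = 16  → 16 < 49, loop
  ADD #9: R0 = 16 + 2 = 18  → 18 < 49, loop
  ADD #10: R0 = 18 + 2 = 20  → 20 < 49, loop
  ADD #11: R0 = 20 + 2 = 22  → 22 < 49, loop
  ADD #12: R0 = 22 + 2 = 24  → 24 < 49, loop
  ADD #13: R0 = 24 + 2 = 26  → 26 < 49, loop
  ADD #14: R0 = 26 + 2 = 28  → 28 < 49, loop
  ADD #15: R0 = 28 + 2 = 30  → 30 < 49, loop
  ADD #16: R0 = 30 + 2 = 32  → 32 < 49, loop
  ADD #17: R0 = 32 + 2 = 34  → 34 < 49, loop
  ADD #18: R0 = 34 + 2 = 36  → 36 < 49, loop
  ADD #19: R0 = 36 + 2 = 38  → 38 < 49, loop
  ADD #20: R0 = 38 + 2 = 40  → 40 < 49, loop
  ADD #21: R0 = 40 + 2 = 42  → 42 < 49, loop
  ADD #22: R0 = 42 + 2 = 44  → 44 < 49, loop
  ADD #23: R0 = 44 + 2 = 46  → 46 < 49, loop
  ADD #24: R0 = 46 + 2 = 48  → 48 < 49, loop
  ADD #25: R0 = 48 + 2 = 50  → 50 >= 49, exit
Total ADD instructions: 25

25


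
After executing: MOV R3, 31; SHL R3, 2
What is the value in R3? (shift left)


Register state trace:
  MOV R3, 31  → R3 = 31
  SHL R3, 2  → R3 = 31 << 2 = 31 * 2^2 = 124
Final: R3 = 124

124


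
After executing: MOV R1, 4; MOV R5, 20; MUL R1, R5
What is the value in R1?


Register state trace:
  MOV R1, 4  → R1 = 4
  MOV R5, 20  → R5 = 20
  MUL R1, R5  → R1 = 4 * 20 = 80
Final: R1 = 80

80


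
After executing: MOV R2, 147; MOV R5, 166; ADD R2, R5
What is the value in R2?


Register state trace:
  MOV R2, 147  → R2 = 147
  MOV R5, 166  → R5 = 166
  ADD R2, R5  → R2 = 147 + 166 = 313
Final: R2 = 313

313


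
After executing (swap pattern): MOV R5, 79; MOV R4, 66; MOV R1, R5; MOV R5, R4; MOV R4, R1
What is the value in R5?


Register state trace (swap pattern):
  MOV R5, 79  → R5 = 79
  MOV R4, 66  → R4 = 66
  MOV R1, R5  → R1 = 79  (save R5)
  MOV R5, R4  → R5 = 66  (R5 gets R4's value)
  MOV R4, R1  → R4 = 79  (R4 gets saved value)
Final: R5 = 66

66


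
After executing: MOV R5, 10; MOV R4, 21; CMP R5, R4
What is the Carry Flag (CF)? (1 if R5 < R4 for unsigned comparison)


Register state trace:
  MOV R5, 10  → R5 = 10
  MOV R4, 21  → R4 = 21
  CMP R5, R4  → unsigned 10 - 21: borrow occurs
  10 < 21, so CF = 1
CF = 1

1


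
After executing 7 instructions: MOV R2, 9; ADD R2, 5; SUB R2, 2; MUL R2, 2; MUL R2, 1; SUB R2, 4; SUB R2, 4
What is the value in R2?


Register state trace:
  MOV R2, 9  → R2 = 9
  ADD R2, 5  → R2 = 9 + 5 = 14
  SUB R2, 2  → R2 = 14 - 2 = 12
  MUL R2, 2  → R2 = 12 * 2 = 24
  MUL R2, 1  → R2 = 24 * 1 = 24
  SUB R2, 4  → R2 = 24 - 4 = 20
  SUB R2, 4  → R2 = 20 - 4 = 16
Final: R2 = 16

16


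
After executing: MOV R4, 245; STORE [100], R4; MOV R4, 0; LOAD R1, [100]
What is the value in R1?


Register and memory trace:
  MOV R4, 245  → R4 = 245
  STORE [100], R4  → mem[100] = 245
  MOV R4, 0  → R4 = 0
  LOAD R1, [100]  → R1 = mem[100] = 245
Final: R1 = 245

245


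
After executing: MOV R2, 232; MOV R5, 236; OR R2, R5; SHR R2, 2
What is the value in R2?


Register state trace:
  MOV R2, 232  → R2 = 232 (0b11101000)
  MOV R5, 236  → R5 = 236 (0b11101100)
  OR R2, R5  → R2 = 232 OR 236 = 236 (0b11101100)
  SHR R2, 2  → R2 = 236 >> 2 = 59
Final: R2 = 59

59


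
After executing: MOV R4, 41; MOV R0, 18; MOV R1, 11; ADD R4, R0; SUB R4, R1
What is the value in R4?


Register state trace:
  MOV R4, 41  → R4 = 41
  MOV R0, 18  → R0 = 18
  MOV R1, 11  → R1 = 11
  ADD R4, R0  → R4 = 41 + 18 = 59
  SUB R4, R1  → R4 = 59 - 11 = 48
Final: R4 = 48

48


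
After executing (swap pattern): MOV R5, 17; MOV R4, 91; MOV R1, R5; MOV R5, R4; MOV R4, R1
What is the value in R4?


Register state trace (swap pattern):
  MOV R5, 17  → R5 = 17
  MOV R4, 91  → R4 = 91
  MOV R1, R5  → R1 = 17  (save R5)
  MOV R5, R4  → R5 = 91  (R5 gets R4's value)
  MOV R4, R1  → R4 = 17  (R4 gets saved value)
Final: R4 = 17

17
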